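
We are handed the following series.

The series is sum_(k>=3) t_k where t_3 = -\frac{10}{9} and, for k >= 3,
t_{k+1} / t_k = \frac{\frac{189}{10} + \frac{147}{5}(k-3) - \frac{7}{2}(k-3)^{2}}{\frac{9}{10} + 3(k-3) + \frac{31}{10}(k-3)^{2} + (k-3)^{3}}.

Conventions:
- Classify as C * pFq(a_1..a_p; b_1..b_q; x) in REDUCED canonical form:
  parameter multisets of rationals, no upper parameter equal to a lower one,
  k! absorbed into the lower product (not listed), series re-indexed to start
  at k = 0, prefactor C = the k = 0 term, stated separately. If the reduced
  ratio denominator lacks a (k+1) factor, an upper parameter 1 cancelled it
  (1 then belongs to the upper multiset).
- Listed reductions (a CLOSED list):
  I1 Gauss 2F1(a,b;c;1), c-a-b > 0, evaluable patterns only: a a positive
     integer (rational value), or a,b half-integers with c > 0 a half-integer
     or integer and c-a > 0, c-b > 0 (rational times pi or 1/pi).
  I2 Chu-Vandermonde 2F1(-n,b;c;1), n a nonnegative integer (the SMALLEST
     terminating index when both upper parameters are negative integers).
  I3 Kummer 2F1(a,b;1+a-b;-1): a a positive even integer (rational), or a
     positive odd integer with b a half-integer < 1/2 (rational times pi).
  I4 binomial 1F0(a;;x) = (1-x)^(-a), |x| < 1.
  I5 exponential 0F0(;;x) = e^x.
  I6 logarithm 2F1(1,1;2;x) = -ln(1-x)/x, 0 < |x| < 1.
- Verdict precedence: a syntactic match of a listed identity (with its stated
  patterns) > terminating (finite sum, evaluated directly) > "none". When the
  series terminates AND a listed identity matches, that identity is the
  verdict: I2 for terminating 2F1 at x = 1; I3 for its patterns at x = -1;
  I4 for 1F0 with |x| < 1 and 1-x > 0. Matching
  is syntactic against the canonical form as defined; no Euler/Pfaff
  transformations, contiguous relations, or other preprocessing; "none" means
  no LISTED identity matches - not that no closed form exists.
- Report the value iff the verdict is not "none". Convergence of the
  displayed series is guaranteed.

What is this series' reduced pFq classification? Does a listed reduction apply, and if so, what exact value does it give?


With C = -\frac{10}{9}: the canonical form is 1F1(-9; \frac{3}{2}; -\frac{7}{2}). Verdict: terminating - no listed pattern fits, but -9 in the upper list cuts the series at k = 9; direct evaluation. Its exact value is -\frac{192149634752}{168358905}.

Structural cue: t_0 = -\frac{10}{9} here, and the parameter 3/5 appears in both the upper and lower lists and cancels.
Term ratio: r(k) = -\frac{7}{2} * (k-9) / [(k+\frac{3}{2}) (k+1)] - rational in k. x = -\frac{7}{2}; t_0 = -\frac{10}{9}; negate the roots.


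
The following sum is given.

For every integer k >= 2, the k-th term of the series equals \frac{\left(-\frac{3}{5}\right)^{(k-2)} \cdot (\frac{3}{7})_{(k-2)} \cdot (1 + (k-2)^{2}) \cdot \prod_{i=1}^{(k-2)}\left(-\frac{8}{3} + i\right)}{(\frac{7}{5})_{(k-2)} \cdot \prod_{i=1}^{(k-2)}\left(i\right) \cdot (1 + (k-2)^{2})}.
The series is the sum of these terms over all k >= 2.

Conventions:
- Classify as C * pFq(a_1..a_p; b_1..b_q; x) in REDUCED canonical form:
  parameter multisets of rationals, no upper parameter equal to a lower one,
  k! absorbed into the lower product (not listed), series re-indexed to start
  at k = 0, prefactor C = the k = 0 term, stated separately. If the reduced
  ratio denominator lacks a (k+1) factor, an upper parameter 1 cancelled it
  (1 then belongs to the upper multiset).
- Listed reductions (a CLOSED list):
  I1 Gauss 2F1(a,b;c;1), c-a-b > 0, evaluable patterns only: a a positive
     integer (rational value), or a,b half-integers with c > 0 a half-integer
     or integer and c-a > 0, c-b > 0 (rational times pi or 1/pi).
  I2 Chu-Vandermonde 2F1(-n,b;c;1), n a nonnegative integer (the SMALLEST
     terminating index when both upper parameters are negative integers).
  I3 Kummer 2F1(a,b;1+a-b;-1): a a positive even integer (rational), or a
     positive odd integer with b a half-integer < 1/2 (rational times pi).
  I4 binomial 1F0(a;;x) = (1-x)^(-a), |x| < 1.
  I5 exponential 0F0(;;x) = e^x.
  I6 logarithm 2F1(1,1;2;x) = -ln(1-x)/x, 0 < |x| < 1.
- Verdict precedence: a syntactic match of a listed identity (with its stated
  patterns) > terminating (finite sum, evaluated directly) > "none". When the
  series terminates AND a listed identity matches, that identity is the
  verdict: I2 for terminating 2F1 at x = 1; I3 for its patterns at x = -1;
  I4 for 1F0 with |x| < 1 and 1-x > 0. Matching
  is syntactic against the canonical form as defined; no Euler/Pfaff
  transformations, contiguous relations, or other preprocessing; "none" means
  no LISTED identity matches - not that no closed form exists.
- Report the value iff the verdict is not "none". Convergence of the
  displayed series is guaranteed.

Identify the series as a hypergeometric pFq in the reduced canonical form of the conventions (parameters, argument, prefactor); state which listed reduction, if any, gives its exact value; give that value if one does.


The series (x = -\frac{3}{5}) is 2F1: upper {-\frac{5}{3}, \frac{3}{7}}, lower {\frac{7}{5}}, prefactor 1. Verdict: none. A 2F1 with upper {-\frac{5}{3}, \frac{3}{7}} fits none of I1-I6 at x = -\frac{3}{5}; the sum runs forever.

First insight: from the first term 1: k^2 + 1 divides numerator and denominator alike; prefactor 1 after cancelling.
Consecutive-term ratio: r(k) = -\frac{3}{5} * (k-\frac{5}{3}) (k+\frac{3}{7}) / [(k+\frac{7}{5}) (k+1)] - rational; roots negated = parameters, x = -\frac{3}{5}, C = 1.


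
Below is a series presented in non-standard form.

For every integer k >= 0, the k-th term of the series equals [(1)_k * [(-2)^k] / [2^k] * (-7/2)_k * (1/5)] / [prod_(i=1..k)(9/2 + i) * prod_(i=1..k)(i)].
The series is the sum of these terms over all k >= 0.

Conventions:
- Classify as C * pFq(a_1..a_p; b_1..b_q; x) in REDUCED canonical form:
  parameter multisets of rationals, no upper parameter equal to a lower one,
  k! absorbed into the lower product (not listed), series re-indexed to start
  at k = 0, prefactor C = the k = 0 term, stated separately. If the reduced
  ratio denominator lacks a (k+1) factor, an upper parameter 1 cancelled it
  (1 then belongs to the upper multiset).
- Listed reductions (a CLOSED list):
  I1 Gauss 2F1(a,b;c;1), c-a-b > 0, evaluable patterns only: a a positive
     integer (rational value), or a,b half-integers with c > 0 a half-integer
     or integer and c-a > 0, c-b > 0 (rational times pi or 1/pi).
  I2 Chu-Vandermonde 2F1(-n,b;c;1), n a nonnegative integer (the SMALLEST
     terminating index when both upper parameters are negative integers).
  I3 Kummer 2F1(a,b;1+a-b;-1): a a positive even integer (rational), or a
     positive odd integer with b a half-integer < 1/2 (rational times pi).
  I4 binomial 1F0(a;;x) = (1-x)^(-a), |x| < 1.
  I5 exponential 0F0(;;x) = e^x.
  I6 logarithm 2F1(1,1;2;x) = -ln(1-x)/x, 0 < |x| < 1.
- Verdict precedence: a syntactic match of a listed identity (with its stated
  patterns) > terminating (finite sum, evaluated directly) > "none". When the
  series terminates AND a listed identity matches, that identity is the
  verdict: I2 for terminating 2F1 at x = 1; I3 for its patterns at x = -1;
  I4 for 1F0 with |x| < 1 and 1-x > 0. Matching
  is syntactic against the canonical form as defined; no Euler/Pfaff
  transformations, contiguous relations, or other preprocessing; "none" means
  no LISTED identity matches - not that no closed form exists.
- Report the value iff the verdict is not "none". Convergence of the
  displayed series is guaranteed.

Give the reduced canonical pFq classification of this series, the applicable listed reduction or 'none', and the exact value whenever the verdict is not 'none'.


Canonical form: C = 1/5 times 2F1 with upper {-7/2, 1}, lower {11/2}, x = -1. Verdict: this is Kummer (I3) (x = -1; c = 11/2 equals 1+a-b for upper {-7/2, 1}: listed pattern). Its exact value is (63/512) * pi.

First insight: with t_0 = 1/5, the lower running product (C = 1/5) is a rising factorial.
Adjacent-term ratio: r(k) = (-1) * (k-7/2) (k+1) / [(k+11/2) (k+1)] ; factor over Q: parameters, x = (-1), and C = 1/5.


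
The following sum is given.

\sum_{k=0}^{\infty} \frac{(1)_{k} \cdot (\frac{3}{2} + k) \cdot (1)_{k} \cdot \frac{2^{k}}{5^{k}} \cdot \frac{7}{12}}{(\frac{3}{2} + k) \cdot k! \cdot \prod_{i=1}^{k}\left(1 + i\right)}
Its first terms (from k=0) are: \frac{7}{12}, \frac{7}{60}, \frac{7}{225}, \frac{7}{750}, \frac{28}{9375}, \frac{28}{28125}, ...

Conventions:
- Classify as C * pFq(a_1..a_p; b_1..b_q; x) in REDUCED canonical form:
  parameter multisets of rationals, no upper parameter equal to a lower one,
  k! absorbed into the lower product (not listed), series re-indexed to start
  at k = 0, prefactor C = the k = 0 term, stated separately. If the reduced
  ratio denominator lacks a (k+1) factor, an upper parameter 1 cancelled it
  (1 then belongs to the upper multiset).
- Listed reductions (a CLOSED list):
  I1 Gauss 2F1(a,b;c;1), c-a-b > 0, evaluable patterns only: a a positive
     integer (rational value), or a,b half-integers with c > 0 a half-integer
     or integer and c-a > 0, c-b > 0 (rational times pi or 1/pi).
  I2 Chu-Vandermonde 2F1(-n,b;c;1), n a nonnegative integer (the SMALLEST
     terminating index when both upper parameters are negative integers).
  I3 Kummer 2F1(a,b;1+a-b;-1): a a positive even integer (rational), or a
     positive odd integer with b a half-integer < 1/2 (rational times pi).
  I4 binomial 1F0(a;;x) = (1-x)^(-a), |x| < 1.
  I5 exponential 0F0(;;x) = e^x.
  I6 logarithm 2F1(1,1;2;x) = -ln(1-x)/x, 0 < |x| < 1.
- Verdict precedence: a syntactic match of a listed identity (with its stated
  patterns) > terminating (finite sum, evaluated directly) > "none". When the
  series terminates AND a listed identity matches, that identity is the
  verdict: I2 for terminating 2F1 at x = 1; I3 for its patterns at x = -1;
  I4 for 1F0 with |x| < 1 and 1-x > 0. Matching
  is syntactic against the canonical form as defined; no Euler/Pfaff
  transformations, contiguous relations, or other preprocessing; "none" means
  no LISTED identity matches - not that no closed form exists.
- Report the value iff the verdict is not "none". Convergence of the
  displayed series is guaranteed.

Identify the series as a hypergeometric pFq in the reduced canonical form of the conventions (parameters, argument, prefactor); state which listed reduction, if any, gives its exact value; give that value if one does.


Canonical form: C = \frac{7}{12} times 2F1 with upper {1, 1}, lower {2}, x = \frac{2}{5}. Verdict (x = \frac{2}{5}): the I6 logarithm reduction applies (the logarithm: parameters (1,1;2), x = \frac{2}{5}). Its exact value is \left(-\frac{35}{24}\right) \cdot \ln\left(\frac{3}{5}\right).

Key step: t_0 being \frac{7}{12}, the two geometric factors (prefactor 7/12) combine into one argument.
Ratio: r(k) = \frac{2}{5} * (k+1) (k+1) / [(k+2) (k+1)] ; factor over Q: parameters, x = \frac{2}{5}, and C = \frac{7}{12}.


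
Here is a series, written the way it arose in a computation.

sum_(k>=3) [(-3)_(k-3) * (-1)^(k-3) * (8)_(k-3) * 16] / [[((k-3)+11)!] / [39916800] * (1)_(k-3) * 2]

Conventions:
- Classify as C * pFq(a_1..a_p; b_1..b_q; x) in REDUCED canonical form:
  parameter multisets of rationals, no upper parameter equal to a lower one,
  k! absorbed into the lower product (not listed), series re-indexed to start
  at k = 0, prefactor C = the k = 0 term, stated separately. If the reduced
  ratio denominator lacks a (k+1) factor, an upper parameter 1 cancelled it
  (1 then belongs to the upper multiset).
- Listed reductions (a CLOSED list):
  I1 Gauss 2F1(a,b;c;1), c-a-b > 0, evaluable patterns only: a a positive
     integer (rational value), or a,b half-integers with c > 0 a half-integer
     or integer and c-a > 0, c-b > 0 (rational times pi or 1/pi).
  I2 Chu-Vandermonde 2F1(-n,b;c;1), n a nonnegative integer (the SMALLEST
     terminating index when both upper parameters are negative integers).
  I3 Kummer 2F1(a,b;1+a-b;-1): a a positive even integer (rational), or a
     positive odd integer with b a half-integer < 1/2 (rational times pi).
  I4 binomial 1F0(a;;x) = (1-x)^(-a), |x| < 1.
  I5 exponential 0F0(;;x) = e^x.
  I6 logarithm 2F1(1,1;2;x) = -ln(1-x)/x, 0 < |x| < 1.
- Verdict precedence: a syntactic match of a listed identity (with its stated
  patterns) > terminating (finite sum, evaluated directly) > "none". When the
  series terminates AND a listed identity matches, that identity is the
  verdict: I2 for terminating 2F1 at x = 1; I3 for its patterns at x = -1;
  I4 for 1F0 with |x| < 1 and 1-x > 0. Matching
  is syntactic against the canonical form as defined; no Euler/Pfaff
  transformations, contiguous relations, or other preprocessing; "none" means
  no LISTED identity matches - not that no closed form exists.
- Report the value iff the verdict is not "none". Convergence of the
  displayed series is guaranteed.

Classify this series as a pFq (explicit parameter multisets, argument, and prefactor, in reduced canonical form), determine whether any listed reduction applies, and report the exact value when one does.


Reduced: x = -1, 2F1, upper = {-3, 8}, lower = {12}, C = 8. Verdict: Kummer (I3) applies (x = -1; c = 12 equals 1+a-b for upper {-3, 8}: listed pattern). Value: 264/7.

First insight: with t_0 = 8, the denominator's factorial ratio (prefactor 8) is a lower Pochhammer.
Consecutive-term ratio: r(k) = (-1) * (k-3) (k+8) / [(k+12) (k+1)] ; factor over Q: parameters, x = (-1), and C = 8.


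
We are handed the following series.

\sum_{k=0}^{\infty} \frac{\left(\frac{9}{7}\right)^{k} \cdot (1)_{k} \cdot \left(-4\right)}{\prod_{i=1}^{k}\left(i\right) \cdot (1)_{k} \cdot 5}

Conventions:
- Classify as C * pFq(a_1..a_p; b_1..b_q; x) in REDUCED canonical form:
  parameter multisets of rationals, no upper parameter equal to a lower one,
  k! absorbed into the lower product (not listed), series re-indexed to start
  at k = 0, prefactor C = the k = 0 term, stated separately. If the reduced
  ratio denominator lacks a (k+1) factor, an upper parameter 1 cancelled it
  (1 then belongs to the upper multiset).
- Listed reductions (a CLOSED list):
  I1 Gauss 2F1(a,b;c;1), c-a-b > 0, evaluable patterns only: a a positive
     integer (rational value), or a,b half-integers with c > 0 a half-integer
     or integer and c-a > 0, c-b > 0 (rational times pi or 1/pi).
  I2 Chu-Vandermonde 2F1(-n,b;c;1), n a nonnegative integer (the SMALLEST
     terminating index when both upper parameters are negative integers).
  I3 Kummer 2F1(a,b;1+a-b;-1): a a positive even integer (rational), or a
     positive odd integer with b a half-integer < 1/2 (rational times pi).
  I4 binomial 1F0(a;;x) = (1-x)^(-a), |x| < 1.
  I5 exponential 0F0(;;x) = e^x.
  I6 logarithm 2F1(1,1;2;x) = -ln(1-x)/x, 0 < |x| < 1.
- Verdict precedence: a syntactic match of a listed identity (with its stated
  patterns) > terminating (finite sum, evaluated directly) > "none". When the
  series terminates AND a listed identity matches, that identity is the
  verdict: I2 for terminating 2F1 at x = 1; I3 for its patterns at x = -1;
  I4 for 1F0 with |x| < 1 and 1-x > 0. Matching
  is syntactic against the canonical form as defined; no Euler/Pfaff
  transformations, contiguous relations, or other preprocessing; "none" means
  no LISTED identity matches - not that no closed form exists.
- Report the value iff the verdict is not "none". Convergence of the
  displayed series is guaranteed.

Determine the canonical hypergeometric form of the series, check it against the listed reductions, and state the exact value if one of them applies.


At argument \frac{9}{7}: a 0F0 with upper {-}, lower {-}, scaled by C = -\frac{4}{5}. Verdict: exponential (I5) matches (the 0F0 exponential series at x = \frac{9}{7}). Hence: \left(-\frac{4}{5}\right) \cdot e^{\frac{9}{7}}.

Key step: t_0 = -\frac{4}{5} here, and the lower running product (C = -4/5) is a rising factorial.
Adjacent-term ratio: r(k) = \frac{9}{7} * 1 / [(k+1)] ; factor over Q: parameters, x = \frac{9}{7}, and C = -\frac{4}{5}.


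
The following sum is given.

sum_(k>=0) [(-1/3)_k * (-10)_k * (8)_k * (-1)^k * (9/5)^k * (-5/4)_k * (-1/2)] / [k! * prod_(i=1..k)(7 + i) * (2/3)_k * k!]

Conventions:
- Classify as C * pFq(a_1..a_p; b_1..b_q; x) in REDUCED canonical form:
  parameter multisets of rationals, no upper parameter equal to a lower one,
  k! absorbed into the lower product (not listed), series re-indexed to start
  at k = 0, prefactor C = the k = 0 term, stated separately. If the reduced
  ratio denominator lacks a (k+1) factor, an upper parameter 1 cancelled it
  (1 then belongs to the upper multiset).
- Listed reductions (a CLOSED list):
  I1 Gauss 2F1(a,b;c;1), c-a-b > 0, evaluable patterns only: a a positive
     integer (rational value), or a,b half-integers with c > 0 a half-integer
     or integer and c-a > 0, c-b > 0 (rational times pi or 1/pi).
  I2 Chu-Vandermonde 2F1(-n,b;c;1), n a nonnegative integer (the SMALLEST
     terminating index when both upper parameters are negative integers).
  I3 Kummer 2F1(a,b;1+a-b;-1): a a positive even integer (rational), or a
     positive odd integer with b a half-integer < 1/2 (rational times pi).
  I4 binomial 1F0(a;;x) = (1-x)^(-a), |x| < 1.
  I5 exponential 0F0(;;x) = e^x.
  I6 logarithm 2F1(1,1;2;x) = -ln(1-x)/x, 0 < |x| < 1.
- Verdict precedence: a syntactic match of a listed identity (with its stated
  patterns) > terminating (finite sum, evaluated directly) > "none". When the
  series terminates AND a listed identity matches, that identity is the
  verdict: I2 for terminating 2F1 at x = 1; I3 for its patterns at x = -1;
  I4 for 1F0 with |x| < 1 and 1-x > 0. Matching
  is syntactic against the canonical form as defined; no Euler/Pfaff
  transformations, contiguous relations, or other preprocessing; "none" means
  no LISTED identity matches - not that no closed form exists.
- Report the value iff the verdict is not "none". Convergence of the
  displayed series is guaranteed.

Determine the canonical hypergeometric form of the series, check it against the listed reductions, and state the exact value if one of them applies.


The series (x = -9/5) is 3F2: upper {-10, -5/4, -1/3}, lower {2/3, 1}, prefactor -1/2. Verdict: terminating - the sum ends at index 10 because -10 is a negative integer; exact evaluation follows. Its exact value is 1308465168706443604381/369617797120000000000.

The tell: with t_0 = -1/2, the (-1)^k factor (prefactor -1/2) folds into the argument's sign.
Term ratio: r(k) = (-9/5) * (k-10) (k-5/4) (k-1/3) / [(k+2/3) (k+1) (k+1)] - rational; roots negated = parameters, x = (-9/5), C = -1/2.


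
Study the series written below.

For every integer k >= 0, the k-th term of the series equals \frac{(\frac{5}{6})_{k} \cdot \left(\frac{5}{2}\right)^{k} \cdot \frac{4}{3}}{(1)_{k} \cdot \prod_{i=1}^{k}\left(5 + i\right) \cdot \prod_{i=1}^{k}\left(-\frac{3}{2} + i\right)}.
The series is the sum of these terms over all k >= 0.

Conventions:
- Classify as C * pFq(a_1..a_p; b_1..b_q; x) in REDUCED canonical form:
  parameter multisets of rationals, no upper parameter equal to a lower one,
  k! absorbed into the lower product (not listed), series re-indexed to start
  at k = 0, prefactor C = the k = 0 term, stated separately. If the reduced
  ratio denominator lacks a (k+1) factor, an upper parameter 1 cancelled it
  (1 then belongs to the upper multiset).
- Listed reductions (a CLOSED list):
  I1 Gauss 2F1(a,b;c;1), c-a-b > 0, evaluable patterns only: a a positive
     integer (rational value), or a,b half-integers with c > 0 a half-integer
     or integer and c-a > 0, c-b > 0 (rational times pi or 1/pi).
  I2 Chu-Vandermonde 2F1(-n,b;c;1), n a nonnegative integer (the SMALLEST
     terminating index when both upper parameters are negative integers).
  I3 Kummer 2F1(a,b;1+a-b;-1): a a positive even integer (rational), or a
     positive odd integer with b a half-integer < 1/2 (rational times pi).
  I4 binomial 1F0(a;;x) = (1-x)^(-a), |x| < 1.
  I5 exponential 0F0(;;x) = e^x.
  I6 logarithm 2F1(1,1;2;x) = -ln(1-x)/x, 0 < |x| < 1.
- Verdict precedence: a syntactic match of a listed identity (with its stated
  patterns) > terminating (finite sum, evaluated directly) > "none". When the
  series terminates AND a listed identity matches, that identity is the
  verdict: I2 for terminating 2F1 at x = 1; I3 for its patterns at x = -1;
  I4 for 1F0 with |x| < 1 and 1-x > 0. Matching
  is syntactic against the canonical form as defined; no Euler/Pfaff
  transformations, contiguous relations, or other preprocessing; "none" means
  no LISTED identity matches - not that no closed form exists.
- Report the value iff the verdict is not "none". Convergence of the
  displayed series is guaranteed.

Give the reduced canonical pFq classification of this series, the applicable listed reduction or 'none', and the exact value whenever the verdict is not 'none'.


Structural cue: from the first term \frac{4}{3}: the lower running product (C = 4/3, x = 5/2) is a rising factorial.
Ratio: r(k) = \frac{5}{2} * (k+\frac{5}{6}) / [(k-\frac{1}{2}) (k+6) (k+1)] ; factor over Q: parameters, x = \frac{5}{2}, and C = \frac{4}{3}.

This is \frac{4}{3} * 1F2(\frac{5}{6}; -\frac{1}{2}, 6; \frac{5}{2}) in reduced canonical form. Verdict: none here - no I1-I6 shape fits x = \frac{5}{2} with lower {-\frac{1}{2}, 6}.


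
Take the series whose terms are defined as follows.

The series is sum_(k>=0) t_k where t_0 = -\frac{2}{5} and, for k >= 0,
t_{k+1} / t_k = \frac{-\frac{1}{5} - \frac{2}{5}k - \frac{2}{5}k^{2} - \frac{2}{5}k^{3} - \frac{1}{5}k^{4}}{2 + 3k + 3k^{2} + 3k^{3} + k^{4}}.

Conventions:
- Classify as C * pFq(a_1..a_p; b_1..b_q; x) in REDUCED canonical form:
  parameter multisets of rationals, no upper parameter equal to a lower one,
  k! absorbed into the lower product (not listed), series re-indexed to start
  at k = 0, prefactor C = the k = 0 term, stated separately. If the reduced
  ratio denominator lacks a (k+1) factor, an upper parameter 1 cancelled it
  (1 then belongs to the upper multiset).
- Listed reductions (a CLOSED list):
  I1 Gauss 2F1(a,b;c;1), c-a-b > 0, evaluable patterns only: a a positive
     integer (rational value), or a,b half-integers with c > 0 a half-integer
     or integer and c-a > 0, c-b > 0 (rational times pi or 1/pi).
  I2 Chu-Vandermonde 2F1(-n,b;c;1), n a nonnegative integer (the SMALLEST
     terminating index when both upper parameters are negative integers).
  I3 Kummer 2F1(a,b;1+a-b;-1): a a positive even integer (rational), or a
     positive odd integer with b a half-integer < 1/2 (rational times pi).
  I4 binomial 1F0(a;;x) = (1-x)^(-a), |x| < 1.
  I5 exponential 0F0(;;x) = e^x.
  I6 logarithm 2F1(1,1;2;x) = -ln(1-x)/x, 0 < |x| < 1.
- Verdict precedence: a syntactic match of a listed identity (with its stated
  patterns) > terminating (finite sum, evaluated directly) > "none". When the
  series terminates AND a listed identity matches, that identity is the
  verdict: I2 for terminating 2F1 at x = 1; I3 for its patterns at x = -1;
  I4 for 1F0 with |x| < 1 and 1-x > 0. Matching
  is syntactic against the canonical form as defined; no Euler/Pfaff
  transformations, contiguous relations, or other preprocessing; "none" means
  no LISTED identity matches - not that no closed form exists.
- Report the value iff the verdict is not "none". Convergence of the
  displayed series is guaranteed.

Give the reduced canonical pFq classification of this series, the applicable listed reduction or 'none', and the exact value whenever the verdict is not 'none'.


The tell: from the first term -\frac{2}{5}: the ratio is unreduced: k^2 + 1 divides both sides (C = -2/5).
Ratio: r(k) = -\frac{1}{5} * (k+1) (k+1) / [(k+2) (k+1)] - rational in k. x = -\frac{1}{5}; t_0 = -\frac{2}{5}; negate the roots.

Canonical form: C = -\frac{2}{5} times 2F1 with upper {1, 1}, lower {2}, x = -\frac{1}{5}. Verdict: the I6 logarithm reduction applies (the logarithm: parameters (1,1;2), x = -\frac{1}{5}). Sum: \left(-2\right) \cdot \ln\left(\frac{6}{5}\right).


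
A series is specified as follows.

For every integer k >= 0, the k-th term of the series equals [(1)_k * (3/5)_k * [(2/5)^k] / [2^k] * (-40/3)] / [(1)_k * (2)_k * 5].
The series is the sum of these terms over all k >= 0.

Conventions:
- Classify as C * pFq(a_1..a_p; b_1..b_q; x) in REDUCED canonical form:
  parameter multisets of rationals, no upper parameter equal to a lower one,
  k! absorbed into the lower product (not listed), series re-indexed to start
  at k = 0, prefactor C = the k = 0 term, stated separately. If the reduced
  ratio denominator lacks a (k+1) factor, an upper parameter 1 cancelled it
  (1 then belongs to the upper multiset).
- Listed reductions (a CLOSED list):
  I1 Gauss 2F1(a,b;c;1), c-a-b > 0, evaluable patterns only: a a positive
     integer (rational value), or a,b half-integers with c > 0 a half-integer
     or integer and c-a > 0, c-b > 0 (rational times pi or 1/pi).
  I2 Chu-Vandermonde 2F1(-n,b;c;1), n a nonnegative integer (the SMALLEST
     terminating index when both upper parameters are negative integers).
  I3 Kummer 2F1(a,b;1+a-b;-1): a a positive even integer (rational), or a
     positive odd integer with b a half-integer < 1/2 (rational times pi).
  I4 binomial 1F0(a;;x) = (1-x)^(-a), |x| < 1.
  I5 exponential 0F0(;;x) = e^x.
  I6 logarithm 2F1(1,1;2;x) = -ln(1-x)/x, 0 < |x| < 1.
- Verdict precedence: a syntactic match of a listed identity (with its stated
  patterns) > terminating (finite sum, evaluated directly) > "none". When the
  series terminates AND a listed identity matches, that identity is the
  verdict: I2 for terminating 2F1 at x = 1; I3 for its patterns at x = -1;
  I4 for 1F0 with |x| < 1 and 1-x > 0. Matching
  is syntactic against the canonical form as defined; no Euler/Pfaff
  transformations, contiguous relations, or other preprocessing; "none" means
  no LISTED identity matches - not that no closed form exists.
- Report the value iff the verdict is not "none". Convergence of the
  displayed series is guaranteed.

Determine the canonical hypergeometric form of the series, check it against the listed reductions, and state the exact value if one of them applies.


Structural cue: t_0 = -8/3 here, and the constant factors (prefactor -8/3) combine into one prefactor.
Term ratio: r(k) = (1/5) * (k+3/5) (k+1) / [(k+2) (k+1)] - rational in k, leading ratio (1/5); with t_0 = -8/3, classification follows.

The series (x = 1/5) is 2F1: upper {3/5, 1}, lower {2}, prefactor -8/3. Verdict: no listed reduction: x = 1/5 and upper {3/5, 1} fail every I1-I6 pattern.


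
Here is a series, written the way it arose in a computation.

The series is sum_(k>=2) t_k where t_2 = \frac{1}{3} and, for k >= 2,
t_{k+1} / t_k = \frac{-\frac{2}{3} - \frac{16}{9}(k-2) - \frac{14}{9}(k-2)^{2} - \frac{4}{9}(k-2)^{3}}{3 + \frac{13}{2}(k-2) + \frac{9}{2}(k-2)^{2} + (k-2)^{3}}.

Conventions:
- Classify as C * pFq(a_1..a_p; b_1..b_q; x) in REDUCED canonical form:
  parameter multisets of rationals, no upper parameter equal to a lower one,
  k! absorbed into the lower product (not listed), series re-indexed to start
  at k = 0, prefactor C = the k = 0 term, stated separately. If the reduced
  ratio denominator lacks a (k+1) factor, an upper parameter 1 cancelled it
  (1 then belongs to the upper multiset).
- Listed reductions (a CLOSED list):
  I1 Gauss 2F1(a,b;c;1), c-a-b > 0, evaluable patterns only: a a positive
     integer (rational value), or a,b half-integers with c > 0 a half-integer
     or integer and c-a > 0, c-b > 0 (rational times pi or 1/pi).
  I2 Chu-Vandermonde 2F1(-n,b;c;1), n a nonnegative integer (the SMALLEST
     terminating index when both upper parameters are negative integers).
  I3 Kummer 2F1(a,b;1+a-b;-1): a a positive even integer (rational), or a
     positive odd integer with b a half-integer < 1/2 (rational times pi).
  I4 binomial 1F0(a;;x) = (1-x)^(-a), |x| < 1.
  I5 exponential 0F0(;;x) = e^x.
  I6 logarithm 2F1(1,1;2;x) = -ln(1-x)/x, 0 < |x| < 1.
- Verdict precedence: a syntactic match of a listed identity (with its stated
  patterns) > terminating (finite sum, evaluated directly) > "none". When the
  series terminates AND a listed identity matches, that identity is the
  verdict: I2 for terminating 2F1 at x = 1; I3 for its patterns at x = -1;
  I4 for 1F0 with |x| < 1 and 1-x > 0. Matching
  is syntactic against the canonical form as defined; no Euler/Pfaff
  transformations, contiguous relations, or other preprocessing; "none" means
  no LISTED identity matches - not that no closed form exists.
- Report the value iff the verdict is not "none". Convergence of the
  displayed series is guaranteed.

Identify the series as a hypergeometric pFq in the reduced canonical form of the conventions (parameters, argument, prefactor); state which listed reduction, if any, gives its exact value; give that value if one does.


Key observation: t_0 = \frac{1}{3} here, and roots of the ratio polynomials (C = 1/3) are the negated parameters.
Step ratio: r(k) = -\frac{4}{9} * (k+1) (k+1) / [(k+2) (k+1)] ; factor over Q: parameters, x = -\frac{4}{9}, and C = \frac{1}{3}.

With C = \frac{1}{3}: the canonical form is 2F1(1, 1; 2; -\frac{4}{9}). Verdict: the I6 logarithm reduction applies (the logarithm: parameters (1,1;2), x = -\frac{4}{9}). Exact value: \frac{3}{4} \cdot \ln\left(\frac{13}{9}\right).


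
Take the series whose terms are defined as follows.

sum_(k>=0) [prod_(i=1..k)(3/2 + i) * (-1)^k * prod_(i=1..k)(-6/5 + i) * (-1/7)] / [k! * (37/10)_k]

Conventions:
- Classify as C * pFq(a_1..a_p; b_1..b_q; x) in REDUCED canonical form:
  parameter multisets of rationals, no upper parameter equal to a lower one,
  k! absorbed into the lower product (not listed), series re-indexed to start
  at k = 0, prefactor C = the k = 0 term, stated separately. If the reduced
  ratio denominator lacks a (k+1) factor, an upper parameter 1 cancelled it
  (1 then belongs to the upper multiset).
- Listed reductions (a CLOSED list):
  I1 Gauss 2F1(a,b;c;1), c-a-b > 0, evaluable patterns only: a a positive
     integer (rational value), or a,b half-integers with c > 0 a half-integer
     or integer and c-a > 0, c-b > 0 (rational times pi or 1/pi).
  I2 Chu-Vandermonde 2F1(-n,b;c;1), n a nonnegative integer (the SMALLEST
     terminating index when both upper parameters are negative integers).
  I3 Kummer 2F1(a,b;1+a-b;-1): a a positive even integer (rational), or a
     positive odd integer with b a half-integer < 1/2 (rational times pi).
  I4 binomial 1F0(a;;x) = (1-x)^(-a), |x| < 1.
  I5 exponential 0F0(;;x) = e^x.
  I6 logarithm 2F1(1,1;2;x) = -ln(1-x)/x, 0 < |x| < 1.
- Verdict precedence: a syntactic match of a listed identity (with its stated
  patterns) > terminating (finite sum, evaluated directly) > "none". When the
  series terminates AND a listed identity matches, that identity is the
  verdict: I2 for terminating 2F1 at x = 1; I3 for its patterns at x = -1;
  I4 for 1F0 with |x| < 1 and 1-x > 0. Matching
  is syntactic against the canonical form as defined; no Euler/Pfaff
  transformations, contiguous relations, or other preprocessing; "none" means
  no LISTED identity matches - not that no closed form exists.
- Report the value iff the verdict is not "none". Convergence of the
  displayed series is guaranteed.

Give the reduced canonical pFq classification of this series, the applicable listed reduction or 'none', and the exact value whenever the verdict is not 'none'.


At argument -1: a 2F1 with upper {-1/5, 5/2}, lower {37/10}, scaled by C = -1/7. Verdict: none (x = -1): each listed identity misses the multisets {-1/5, 5/2} ; {37/10}.

Key step: t_0 being -1/7, the running product (C = -1/7, x = -1) telescopes to a rising factorial.
Ratio: r(k) = (-1) * (k-1/5) (k+5/2) / [(k+37/10) (k+1)] - rational in k, leading ratio (-1); with t_0 = -1/7, classification follows.


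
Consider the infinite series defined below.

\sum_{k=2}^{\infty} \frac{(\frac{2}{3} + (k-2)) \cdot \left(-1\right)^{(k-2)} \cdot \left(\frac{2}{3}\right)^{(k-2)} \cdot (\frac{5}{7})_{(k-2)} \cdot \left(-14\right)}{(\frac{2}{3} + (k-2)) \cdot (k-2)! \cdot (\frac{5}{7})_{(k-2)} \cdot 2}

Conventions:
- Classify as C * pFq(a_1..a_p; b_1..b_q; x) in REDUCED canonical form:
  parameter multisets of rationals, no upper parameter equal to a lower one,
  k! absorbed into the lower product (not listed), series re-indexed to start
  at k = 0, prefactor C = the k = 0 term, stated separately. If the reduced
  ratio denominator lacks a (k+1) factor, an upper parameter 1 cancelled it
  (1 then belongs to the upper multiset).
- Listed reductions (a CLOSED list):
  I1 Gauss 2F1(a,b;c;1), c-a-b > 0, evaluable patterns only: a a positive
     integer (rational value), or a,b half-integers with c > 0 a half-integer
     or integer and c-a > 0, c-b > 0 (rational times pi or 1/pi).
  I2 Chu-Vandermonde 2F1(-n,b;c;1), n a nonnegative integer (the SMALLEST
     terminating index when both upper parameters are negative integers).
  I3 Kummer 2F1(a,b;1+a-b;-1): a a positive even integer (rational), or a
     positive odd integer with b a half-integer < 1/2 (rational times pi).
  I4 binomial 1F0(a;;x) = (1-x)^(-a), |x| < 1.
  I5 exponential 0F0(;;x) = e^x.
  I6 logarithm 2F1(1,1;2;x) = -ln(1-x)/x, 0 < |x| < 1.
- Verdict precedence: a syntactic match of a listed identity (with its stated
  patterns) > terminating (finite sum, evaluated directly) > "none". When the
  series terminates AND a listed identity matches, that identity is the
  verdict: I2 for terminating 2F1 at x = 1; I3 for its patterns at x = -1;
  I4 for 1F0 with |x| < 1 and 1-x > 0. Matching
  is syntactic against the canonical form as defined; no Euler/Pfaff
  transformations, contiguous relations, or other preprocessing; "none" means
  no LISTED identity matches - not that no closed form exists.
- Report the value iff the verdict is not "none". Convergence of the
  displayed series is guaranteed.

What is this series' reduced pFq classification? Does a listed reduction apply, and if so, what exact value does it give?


Reduced: x = -\frac{2}{3}, 0F0, upper = {-}, lower = {-}, C = -7. Verdict: the exponential series (I5) fires (the 0F0 exponential series at x = -\frac{2}{3}). Value: \left(-7\right) \cdot e^{-\frac{2}{3}}.

The tell: from the first term -7: the parameter 5/7 appears in both the upper and lower lists and cancels (alongside the other common factor).
Term ratio: r(k) = -\frac{2}{3} * 1 / [(k+1)] - rational in k, leading ratio -\frac{2}{3}; with t_0 = -7, classification follows.


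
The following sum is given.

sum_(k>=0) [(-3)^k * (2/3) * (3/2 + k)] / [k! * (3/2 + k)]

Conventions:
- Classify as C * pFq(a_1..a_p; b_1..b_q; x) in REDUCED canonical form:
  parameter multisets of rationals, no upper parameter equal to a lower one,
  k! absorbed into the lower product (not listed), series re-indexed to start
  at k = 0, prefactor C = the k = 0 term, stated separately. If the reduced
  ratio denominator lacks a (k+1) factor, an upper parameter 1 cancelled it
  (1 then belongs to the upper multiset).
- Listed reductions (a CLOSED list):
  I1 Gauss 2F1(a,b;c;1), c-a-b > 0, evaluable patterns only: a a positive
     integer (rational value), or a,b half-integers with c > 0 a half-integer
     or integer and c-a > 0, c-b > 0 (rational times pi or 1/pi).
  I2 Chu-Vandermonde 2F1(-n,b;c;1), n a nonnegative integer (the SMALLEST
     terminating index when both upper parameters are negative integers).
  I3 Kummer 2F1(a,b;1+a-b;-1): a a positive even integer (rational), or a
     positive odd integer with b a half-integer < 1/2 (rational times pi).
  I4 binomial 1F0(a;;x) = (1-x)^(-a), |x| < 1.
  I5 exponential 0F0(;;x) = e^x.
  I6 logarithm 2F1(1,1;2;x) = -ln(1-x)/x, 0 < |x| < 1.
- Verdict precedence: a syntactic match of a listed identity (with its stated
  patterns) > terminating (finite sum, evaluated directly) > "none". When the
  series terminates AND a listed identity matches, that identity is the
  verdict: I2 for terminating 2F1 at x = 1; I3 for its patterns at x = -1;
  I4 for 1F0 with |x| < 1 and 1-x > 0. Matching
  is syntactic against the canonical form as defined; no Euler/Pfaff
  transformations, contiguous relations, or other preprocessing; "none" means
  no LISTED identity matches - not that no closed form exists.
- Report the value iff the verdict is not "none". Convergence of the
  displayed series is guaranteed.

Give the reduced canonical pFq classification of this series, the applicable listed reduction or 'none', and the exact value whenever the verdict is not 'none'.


Canonical form: C = 2/3 times 0F0 with upper {-}, lower {-}, x = -3. Verdict (x = -3): the I5 exponential reduction applies (the 0F0 exponential series at x = -3). Sum: (2/3) * e^(-3).

The tell: with t_0 = 2/3, striking the common factor k + 3/2 reduces the term (prefactor 2/3).
Consecutive-term ratio: r(k) = (-3) * 1 / [(k+1)] - rational in k, leading ratio (-3); with t_0 = 2/3, classification follows.


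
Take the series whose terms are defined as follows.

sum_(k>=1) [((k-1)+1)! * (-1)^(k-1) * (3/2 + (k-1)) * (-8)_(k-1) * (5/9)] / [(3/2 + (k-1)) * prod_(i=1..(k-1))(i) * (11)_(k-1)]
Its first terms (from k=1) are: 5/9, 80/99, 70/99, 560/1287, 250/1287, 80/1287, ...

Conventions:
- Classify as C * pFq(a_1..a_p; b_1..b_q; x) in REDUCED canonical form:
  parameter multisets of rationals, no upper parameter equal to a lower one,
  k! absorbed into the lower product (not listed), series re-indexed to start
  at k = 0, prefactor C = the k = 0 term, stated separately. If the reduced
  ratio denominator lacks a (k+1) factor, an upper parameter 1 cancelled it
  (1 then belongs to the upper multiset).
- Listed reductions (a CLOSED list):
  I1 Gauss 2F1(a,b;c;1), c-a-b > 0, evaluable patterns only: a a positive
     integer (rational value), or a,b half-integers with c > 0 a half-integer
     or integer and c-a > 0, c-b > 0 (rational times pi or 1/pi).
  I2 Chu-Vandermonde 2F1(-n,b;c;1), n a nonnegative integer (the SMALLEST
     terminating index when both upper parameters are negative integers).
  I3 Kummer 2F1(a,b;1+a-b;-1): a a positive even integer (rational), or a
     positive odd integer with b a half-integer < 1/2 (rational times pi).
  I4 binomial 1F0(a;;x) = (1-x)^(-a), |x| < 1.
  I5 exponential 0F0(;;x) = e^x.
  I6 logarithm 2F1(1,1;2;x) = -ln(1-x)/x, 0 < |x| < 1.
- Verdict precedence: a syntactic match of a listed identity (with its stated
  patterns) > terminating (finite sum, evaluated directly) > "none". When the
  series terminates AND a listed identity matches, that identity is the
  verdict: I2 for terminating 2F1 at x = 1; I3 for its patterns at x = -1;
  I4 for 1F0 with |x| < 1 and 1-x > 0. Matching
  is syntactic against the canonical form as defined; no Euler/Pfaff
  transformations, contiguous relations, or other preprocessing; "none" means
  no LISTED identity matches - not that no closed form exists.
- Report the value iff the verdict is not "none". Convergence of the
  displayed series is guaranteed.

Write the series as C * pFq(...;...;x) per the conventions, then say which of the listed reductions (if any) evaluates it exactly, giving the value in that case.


With C = 5/9: the canonical form is 2F1(-8, 2; 11; -1). Verdict (x = -1): Kummer's theorem (I3) applies (x = -1; c = 11 equals 1+a-b for upper {-8, 2}: listed pattern). Its exact value is 25/9.

Structural cue: with t_0 = 5/9, the factorial ratio (C = 5/9, x = -1) (k+a-1)!/(a-1)! is a rising factorial (a)_k.
Consecutive-term ratio: r(k) = (-1) * (k-8) (k+2) / [(k+11) (k+1)] - rational in k. x = (-1); t_0 = 5/9; negate the roots.


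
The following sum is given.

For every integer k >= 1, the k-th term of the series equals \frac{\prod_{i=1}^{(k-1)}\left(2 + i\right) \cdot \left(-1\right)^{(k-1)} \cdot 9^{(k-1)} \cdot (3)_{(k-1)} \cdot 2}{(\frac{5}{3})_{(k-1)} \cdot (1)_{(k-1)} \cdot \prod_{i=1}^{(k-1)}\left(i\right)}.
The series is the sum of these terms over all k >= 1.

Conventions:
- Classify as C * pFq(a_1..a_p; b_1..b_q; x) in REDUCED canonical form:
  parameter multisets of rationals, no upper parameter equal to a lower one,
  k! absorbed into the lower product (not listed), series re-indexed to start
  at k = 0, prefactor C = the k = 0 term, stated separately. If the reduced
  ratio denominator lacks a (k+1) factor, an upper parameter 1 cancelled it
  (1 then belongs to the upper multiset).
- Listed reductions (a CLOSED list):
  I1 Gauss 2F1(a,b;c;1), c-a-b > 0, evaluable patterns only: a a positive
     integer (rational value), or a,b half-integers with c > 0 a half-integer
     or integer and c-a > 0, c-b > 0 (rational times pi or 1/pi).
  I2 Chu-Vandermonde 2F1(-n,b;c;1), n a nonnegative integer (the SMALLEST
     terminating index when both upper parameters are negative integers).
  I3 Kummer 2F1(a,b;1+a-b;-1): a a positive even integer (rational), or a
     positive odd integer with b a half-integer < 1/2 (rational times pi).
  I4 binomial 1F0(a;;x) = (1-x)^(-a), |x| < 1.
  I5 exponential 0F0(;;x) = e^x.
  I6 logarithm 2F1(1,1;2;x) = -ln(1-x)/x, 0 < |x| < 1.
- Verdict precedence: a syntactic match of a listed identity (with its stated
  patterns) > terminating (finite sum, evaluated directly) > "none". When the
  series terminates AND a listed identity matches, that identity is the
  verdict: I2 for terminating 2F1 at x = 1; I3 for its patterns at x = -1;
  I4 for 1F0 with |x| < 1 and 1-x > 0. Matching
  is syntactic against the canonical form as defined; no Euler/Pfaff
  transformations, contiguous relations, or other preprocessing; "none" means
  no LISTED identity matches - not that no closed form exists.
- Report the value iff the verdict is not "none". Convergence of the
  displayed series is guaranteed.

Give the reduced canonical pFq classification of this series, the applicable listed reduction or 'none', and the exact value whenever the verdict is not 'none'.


Canonical form: C = 2 times 2F2 with upper {3, 3}, lower {1, \frac{5}{3}}, x = -9. Verdict: none (x = -9): each listed identity misses the multisets {3, 3} ; {1, \frac{5}{3}}.

Key step: t_0 = 2 here, and the product of the first k integers (prefactor 2) is k!.
Term ratio: r(k) = -9 * (k+3) (k+3) / [(k+1) (k+\frac{5}{3}) (k+1)] - poly over poly, x = -9 from leading terms; C = 2 at k = 0.
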